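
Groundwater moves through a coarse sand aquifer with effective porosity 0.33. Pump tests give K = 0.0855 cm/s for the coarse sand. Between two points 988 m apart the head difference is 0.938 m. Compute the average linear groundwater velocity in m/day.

Convert K: 0.0855 cm/s × 864 = 73.87 m/day.
Hydraulic gradient i = Δh / L = 0.938 / 988 = 0.0009494.
Darcy flux q = K · i = 73.87 × 0.0009494 = 0.07013 m/day.
Seepage velocity v = q / n_e = 0.07013 / 0.33 = 0.2125 m/day.

0.213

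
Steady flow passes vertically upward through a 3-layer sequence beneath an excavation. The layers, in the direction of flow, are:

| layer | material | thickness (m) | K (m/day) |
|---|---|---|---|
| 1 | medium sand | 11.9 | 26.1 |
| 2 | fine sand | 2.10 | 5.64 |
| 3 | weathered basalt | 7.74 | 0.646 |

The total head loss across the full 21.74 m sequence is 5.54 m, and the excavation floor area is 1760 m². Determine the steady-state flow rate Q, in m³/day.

761

Flow is perpendicular to layering, so the layers act in series and the equivalent K is the thickness-weighted harmonic mean.
Total thickness L = 11.9 + 2.10 + 7.74 = 21.74 m.
Σ(b_i/K_i) = 11.9/26.1 + 2.10/5.64 + 7.74/0.646 = 12.81 d.
K_eq = L / Σ(b_i/K_i) = 21.74 / 12.81 = 1.697 m/day.
Q = K_eq · A · (Δh/L) = 1.697 × 1760 × (5.54/21.74) = 761.2 m³/day.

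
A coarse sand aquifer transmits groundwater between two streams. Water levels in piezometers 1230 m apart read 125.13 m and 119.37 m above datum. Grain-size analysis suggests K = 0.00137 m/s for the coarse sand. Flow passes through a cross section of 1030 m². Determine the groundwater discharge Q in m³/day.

571

Convert K: 0.00137 m/s × 86400 = 118.4 m/day.
Hydraulic gradient i = (125.13 − 119.37) / 1230 = 5.76 / 1230 = 0.004683.
Darcy's law: Q = K · A · i = 118.4 × 1030 × 0.004683 = 570.9 m³/day.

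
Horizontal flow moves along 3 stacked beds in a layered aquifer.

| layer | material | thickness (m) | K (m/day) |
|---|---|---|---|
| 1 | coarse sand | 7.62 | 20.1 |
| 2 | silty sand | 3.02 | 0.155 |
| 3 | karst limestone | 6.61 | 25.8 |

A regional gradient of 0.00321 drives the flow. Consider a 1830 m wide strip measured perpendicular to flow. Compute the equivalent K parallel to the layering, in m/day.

18.8

Flow is parallel to layering, so each bed carries its own Darcy discharge and the transmissivities add.
Σ(K_i·b_i) = 20.1×7.62 + 0.155×3.02 + 25.8×6.61 = 324.2 m²/day.
Total thickness b = 17.25 m, so K_eq = Σ(K_i·b_i)/b = 18.79 m/day.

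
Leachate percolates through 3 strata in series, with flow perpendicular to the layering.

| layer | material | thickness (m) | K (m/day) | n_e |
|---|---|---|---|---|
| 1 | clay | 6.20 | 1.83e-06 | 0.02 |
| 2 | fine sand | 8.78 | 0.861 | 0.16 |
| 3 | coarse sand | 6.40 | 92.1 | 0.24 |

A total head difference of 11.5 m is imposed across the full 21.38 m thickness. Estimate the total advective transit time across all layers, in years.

2470

With flow normal to the layers, continuity requires the same specific discharge q through every layer.
Σ(b_i/K_i) = 6.20/1.83e-06 + 8.78/0.861 + 6.40/92.1 = 3.388e+06 d.
q = Δh / Σ(b_i/K_i) = 11.5 / 3.388e+06 = 3.394e-06 m/day.
In each layer the seepage velocity is v_i = q/n_i, so the layer transit time is t_i = b_i·n_i / q:
  layer 1 (clay): t_1 = 6.20 × 0.02 / 3.394e-06 = 36531 d
  layer 2 (fine sand): t_2 = 8.78 × 0.16 / 3.394e-06 = 4.139e+05 d
  layer 3 (coarse sand): t_3 = 6.40 × 0.24 / 3.394e-06 = 4.525e+05 d
Total t = Σ t_i = 9.029e+05 days = 2472 years.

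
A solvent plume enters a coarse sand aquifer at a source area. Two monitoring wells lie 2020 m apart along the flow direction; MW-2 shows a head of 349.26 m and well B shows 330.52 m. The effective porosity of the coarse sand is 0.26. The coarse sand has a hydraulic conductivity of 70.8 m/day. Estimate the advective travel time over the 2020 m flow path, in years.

2.19

Hydraulic gradient i = (349.26 − 330.52) / 2020 = 18.74 / 2020 = 0.009277.
Darcy flux q = K · i = 70.80 × 0.009277 = 0.6568 m/day.
Seepage velocity v = q / n_e = 0.6568 / 0.26 = 2.526 m/day.
Travel time t = L / v = 2020 / 2.526 = 799.6 days = 2.189 years.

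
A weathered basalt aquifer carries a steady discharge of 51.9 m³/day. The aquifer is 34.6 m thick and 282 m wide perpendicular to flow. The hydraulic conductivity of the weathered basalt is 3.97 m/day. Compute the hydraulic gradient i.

Cross-sectional area A = 282 × 34.6 = 9757 m².
From Q = K·A·i, i = Q / (K·A) = 51.9 / (3.970 × 9757) = 0.001340.

0.00134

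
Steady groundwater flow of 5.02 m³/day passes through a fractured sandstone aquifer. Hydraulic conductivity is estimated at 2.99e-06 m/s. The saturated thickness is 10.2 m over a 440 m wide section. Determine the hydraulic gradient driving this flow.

Convert K: 2.99e-06 m/s × 86400 = 0.2583 m/day.
Cross-sectional area A = 440 × 10.2 = 4488 m².
From Q = K·A·i, i = Q / (K·A) = 5.02 / (0.2583 × 4488) = 0.004330.

0.00433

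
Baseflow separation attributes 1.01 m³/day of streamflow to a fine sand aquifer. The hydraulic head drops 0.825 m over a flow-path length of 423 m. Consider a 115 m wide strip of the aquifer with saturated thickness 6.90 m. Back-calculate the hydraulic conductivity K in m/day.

Cross-sectional area A = 115 × 6.90 = 793.5 m².
Hydraulic gradient i = Δh / L = 0.825 / 423 = 0.001950.
From Q = K·A·i, K = Q / (A·i) = 1.01 / (793.5 × 0.001950) = 0.6526 m/day.

0.653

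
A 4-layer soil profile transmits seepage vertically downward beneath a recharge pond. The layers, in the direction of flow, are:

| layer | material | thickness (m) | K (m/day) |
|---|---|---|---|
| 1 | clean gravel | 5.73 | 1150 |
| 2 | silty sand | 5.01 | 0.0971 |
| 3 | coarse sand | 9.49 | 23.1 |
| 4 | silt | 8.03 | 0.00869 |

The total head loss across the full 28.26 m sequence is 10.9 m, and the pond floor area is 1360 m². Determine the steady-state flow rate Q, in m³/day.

Flow is perpendicular to layering, so the layers act in series and the equivalent K is the thickness-weighted harmonic mean.
Total thickness L = 5.73 + 5.01 + 9.49 + 8.03 = 28.26 m.
Σ(b_i/K_i) = 5.73/1150 + 5.01/0.0971 + 9.49/23.1 + 8.03/0.00869 = 976.1 d.
K_eq = L / Σ(b_i/K_i) = 28.26 / 976.1 = 0.02895 m/day.
Q = K_eq · A · (Δh/L) = 0.02895 × 1360 × (10.9/28.26) = 15.19 m³/day.

15.2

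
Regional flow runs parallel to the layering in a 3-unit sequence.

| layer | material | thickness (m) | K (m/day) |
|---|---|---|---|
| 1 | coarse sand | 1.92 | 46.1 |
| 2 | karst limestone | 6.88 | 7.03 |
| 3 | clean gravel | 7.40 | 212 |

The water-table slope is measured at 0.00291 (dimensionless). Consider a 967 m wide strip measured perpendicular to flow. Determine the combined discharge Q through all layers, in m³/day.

4800

Flow is parallel to layering, so each bed carries its own Darcy discharge and the transmissivities add.
Σ(K_i·b_i) = 46.1×1.92 + 7.03×6.88 + 212×7.40 = 1706 m²/day.
Hydraulic gradient i = 0.00291.
Q = Σ(K_i·b_i) · W · i = 1706 × 967 × 0.002910 = 4800 m³/day.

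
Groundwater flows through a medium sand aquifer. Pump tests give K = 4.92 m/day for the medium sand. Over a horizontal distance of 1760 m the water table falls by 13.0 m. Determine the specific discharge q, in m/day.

Hydraulic gradient i = Δh / L = 13.0 / 1760 = 0.007386.
Specific discharge q = K · i = 4.920 × 0.007386 = 0.03634 m/day.

0.0363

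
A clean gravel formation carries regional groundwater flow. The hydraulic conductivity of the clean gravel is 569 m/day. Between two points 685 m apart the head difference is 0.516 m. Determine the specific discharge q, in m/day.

Hydraulic gradient i = Δh / L = 0.516 / 685 = 0.0007533.
Specific discharge q = K · i = 569.0 × 0.0007533 = 0.4286 m/day.

0.429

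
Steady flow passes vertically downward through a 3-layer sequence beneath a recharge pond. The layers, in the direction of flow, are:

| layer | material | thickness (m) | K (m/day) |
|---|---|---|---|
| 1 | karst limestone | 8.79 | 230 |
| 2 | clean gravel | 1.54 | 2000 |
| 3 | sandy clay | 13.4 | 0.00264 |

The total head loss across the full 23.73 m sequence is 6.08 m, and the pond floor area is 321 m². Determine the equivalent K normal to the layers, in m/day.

Flow is perpendicular to layering, so the layers act in series and the equivalent K is the thickness-weighted harmonic mean.
Total thickness L = 8.79 + 1.54 + 13.4 = 23.73 m.
Σ(b_i/K_i) = 8.79/230 + 1.54/2000 + 13.4/0.00264 = 5076 d.
K_eq = L / Σ(b_i/K_i) = 23.73 / 5076 = 0.004675 m/day.

0.00468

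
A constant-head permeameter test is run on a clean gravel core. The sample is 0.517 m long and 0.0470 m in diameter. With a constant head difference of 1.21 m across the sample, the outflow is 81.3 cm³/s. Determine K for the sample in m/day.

1730

Cross-sectional area A = π·(d/2)² = π × (0.0470/2)² = 0.001735 m².
Convert discharge: 81.3 cm³/s = 8.130e-05 m³/s.
Darcy's law rearranged: K = Q·L / (A·Δh) = 8.130e-05 × 0.517 / (0.001735 × 1.21) = 0.02002 m/s = 1730 m/day.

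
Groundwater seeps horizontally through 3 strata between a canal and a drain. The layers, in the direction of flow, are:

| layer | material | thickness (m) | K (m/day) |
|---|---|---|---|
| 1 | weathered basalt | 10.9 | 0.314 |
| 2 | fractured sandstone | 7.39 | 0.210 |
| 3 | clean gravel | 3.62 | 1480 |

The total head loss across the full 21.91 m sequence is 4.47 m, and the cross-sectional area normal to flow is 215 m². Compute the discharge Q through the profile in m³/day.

Flow is perpendicular to layering, so the layers act in series and the equivalent K is the thickness-weighted harmonic mean.
Total thickness L = 10.9 + 7.39 + 3.62 = 21.91 m.
Σ(b_i/K_i) = 10.9/0.314 + 7.39/0.210 + 3.62/1480 = 69.91 d.
K_eq = L / Σ(b_i/K_i) = 21.91 / 69.91 = 0.3134 m/day.
Q = K_eq · A · (Δh/L) = 0.3134 × 215 × (4.47/21.91) = 13.75 m³/day.

13.7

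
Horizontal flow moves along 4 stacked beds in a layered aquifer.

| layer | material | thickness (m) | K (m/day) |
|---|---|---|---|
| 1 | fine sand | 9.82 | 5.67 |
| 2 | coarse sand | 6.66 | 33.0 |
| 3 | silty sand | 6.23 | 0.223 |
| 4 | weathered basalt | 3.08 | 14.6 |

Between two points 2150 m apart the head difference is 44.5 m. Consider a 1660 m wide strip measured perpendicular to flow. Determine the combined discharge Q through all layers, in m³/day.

11100

Flow is parallel to layering, so each bed carries its own Darcy discharge and the transmissivities add.
Σ(K_i·b_i) = 5.67×9.82 + 33.0×6.66 + 0.223×6.23 + 14.6×3.08 = 321.8 m²/day.
Hydraulic gradient i = Δh / L = 44.5 / 2150 = 0.02070.
Q = Σ(K_i·b_i) · W · i = 321.8 × 1660 × 0.02070 = 11057 m³/day.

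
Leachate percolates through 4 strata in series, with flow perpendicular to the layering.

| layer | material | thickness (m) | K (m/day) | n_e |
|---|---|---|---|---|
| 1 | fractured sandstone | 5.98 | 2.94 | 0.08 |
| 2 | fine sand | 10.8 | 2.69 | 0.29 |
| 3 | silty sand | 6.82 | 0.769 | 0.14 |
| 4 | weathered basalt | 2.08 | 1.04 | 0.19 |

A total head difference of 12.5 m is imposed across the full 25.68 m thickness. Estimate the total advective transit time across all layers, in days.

With flow normal to the layers, continuity requires the same specific discharge q through every layer.
Σ(b_i/K_i) = 5.98/2.94 + 10.8/2.69 + 6.82/0.769 + 2.08/1.04 = 16.92 d.
q = Δh / Σ(b_i/K_i) = 12.5 / 16.92 = 0.7389 m/day.
In each layer the seepage velocity is v_i = q/n_i, so the layer transit time is t_i = b_i·n_i / q:
  layer 1 (fractured sandstone): t_1 = 5.98 × 0.08 / 0.7389 = 0.6475 d
  layer 2 (fine sand): t_2 = 10.8 × 0.29 / 0.7389 = 4.239 d
  layer 3 (silty sand): t_3 = 6.82 × 0.14 / 0.7389 = 1.292 d
  layer 4 (weathered basalt): t_4 = 2.08 × 0.19 / 0.7389 = 0.5349 d
Total t = Σ t_i = 6.713 days.

6.71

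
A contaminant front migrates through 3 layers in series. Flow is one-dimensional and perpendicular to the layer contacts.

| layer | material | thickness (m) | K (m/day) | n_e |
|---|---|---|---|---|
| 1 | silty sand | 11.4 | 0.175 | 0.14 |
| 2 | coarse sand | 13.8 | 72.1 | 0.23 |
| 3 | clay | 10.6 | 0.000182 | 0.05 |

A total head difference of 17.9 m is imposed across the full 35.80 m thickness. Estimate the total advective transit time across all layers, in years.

With flow normal to the layers, continuity requires the same specific discharge q through every layer.
Σ(b_i/K_i) = 11.4/0.175 + 13.8/72.1 + 10.6/0.000182 = 58307 d.
q = Δh / Σ(b_i/K_i) = 17.9 / 58307 = 0.0003070 m/day.
In each layer the seepage velocity is v_i = q/n_i, so the layer transit time is t_i = b_i·n_i / q:
  layer 1 (silty sand): t_1 = 11.4 × 0.14 / 0.0003070 = 5199 d
  layer 2 (coarse sand): t_2 = 13.8 × 0.23 / 0.0003070 = 10339 d
  layer 3 (clay): t_3 = 10.6 × 0.05 / 0.0003070 = 1726 d
Total t = Σ t_i = 17264 days = 47.27 years.

47.3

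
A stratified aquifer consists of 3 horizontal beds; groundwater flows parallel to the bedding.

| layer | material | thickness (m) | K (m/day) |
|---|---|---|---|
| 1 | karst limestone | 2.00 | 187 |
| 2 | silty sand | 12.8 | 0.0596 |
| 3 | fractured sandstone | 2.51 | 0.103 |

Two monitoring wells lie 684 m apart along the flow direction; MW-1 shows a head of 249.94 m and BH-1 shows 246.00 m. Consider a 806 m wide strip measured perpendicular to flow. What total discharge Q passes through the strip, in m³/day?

1740

Flow is parallel to layering, so each bed carries its own Darcy discharge and the transmissivities add.
Σ(K_i·b_i) = 187×2.00 + 0.0596×12.8 + 0.103×2.51 = 375.0 m²/day.
Hydraulic gradient i = (249.94 − 246.00) / 684 = 3.94 / 684 = 0.005760.
Q = Σ(K_i·b_i) · W · i = 375.0 × 806 × 0.005760 = 1741 m³/day.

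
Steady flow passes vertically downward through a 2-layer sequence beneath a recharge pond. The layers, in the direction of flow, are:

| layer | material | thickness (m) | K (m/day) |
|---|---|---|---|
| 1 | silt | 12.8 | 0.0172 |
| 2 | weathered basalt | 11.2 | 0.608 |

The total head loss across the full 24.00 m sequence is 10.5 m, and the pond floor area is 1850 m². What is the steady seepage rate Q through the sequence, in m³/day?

Flow is perpendicular to layering, so the layers act in series and the equivalent K is the thickness-weighted harmonic mean.
Total thickness L = 12.8 + 11.2 = 24.00 m.
Σ(b_i/K_i) = 12.8/0.0172 + 11.2/0.608 = 762.6 d.
K_eq = L / Σ(b_i/K_i) = 24.00 / 762.6 = 0.03147 m/day.
Q = K_eq · A · (Δh/L) = 0.03147 × 1850 × (10.5/24.00) = 25.47 m³/day.

25.5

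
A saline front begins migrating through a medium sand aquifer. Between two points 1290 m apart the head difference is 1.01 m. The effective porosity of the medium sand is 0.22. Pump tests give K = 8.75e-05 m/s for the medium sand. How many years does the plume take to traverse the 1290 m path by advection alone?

Convert K: 8.75e-05 m/s × 86400 = 7.560 m/day.
Hydraulic gradient i = Δh / L = 1.01 / 1290 = 0.0007829.
Darcy flux q = K · i = 7.560 × 0.0007829 = 0.005919 m/day.
Seepage velocity v = q / n_e = 0.005919 / 0.22 = 0.02690 m/day.
Travel time t = L / v = 1290 / 0.02690 = 47947 days = 131.3 years.

131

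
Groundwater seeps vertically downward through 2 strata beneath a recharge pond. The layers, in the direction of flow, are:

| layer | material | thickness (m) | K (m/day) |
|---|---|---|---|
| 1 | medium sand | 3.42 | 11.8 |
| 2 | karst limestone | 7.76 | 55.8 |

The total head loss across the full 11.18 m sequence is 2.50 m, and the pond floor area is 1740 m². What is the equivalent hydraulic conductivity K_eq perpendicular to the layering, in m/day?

Flow is perpendicular to layering, so the layers act in series and the equivalent K is the thickness-weighted harmonic mean.
Total thickness L = 3.42 + 7.76 = 11.18 m.
Σ(b_i/K_i) = 3.42/11.8 + 7.76/55.8 = 0.4289 d.
K_eq = L / Σ(b_i/K_i) = 11.18 / 0.4289 = 26.07 m/day.

26.1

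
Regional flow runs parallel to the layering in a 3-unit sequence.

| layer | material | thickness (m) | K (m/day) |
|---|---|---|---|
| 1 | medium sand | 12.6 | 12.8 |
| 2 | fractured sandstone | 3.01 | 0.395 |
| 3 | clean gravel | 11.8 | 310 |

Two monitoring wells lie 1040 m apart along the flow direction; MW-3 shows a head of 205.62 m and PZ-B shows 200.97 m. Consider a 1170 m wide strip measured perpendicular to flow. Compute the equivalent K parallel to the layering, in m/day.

Flow is parallel to layering, so each bed carries its own Darcy discharge and the transmissivities add.
Σ(K_i·b_i) = 12.8×12.6 + 0.395×3.01 + 310×11.8 = 3820 m²/day.
Total thickness b = 27.41 m, so K_eq = Σ(K_i·b_i)/b = 139.4 m/day.

139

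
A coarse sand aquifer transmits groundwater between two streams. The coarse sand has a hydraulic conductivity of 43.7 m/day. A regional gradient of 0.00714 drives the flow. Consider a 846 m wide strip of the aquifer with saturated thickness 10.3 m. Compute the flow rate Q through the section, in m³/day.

Cross-sectional area A = 846 × 10.3 = 8714 m².
Hydraulic gradient i = 0.00714.
Darcy's law: Q = K · A · i = 43.70 × 8714 × 0.007140 = 2719 m³/day.

2720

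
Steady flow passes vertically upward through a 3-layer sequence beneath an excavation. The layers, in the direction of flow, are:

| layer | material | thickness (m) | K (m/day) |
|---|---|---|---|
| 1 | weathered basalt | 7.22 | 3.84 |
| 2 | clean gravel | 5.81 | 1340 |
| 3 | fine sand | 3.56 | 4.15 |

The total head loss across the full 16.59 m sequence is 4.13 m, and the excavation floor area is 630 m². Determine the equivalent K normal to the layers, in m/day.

Flow is perpendicular to layering, so the layers act in series and the equivalent K is the thickness-weighted harmonic mean.
Total thickness L = 7.22 + 5.81 + 3.56 = 16.59 m.
Σ(b_i/K_i) = 7.22/3.84 + 5.81/1340 + 3.56/4.15 = 2.742 d.
K_eq = L / Σ(b_i/K_i) = 16.59 / 2.742 = 6.049 m/day.

6.05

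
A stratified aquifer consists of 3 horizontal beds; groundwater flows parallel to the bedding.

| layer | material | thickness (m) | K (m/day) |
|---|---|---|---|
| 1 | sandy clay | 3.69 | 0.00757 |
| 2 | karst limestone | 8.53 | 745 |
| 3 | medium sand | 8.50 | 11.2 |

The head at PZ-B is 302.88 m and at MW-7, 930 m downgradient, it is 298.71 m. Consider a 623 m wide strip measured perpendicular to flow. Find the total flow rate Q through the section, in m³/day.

Flow is parallel to layering, so each bed carries its own Darcy discharge and the transmissivities add.
Σ(K_i·b_i) = 0.00757×3.69 + 745×8.53 + 11.2×8.50 = 6450 m²/day.
Hydraulic gradient i = (302.88 − 298.71) / 930 = 4.17 / 930 = 0.004484.
Q = Σ(K_i·b_i) · W · i = 6450 × 623 × 0.004484 = 18018 m³/day.

18000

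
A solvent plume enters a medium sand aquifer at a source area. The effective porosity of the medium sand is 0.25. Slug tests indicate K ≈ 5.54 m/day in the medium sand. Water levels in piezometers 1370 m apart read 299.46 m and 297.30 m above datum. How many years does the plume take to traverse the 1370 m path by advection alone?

Hydraulic gradient i = (299.46 − 297.30) / 1370 = 2.16 / 1370 = 0.001577.
Darcy flux q = K · i = 5.540 × 0.001577 = 0.008735 m/day.
Seepage velocity v = q / n_e = 0.008735 / 0.25 = 0.03494 m/day.
Travel time t = L / v = 1370 / 0.03494 = 39212 days = 107.4 years.

107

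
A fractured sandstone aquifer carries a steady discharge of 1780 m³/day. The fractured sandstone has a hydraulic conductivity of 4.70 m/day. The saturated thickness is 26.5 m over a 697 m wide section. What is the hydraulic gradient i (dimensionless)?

Cross-sectional area A = 697 × 26.5 = 18470 m².
From Q = K·A·i, i = Q / (K·A) = 1780 / (4.700 × 18470) = 0.02050.

0.0205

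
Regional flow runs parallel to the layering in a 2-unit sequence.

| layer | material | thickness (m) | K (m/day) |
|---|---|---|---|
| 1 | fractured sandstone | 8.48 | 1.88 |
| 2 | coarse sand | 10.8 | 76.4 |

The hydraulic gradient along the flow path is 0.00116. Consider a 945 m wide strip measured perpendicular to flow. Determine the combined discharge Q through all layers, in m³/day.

Flow is parallel to layering, so each bed carries its own Darcy discharge and the transmissivities add.
Σ(K_i·b_i) = 1.88×8.48 + 76.4×10.8 = 841.1 m²/day.
Hydraulic gradient i = 0.00116.
Q = Σ(K_i·b_i) · W · i = 841.1 × 945 × 0.001160 = 922.0 m³/day.

922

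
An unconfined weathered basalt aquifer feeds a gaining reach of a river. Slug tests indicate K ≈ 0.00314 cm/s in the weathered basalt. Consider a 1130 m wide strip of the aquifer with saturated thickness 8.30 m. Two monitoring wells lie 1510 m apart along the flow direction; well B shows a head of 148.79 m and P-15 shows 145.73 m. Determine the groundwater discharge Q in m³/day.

Convert K: 0.00314 cm/s × 864 = 2.713 m/day.
Cross-sectional area A = 1130 × 8.30 = 9379 m².
Hydraulic gradient i = (148.79 − 145.73) / 1510 = 3.06 / 1510 = 0.002026.
Darcy's law: Q = K · A · i = 2.713 × 9379 × 0.002026 = 51.56 m³/day.

51.6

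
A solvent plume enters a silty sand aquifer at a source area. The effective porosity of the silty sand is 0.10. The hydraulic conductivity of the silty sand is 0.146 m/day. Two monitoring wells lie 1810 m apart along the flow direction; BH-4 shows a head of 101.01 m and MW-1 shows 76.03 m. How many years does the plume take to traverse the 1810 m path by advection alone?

246

Hydraulic gradient i = (101.01 − 76.03) / 1810 = 24.98 / 1810 = 0.01380.
Darcy flux q = K · i = 0.1460 × 0.01380 = 0.002015 m/day.
Seepage velocity v = q / n_e = 0.002015 / 0.10 = 0.02015 m/day.
Travel time t = L / v = 1810 / 0.02015 = 89828 days = 245.9 years.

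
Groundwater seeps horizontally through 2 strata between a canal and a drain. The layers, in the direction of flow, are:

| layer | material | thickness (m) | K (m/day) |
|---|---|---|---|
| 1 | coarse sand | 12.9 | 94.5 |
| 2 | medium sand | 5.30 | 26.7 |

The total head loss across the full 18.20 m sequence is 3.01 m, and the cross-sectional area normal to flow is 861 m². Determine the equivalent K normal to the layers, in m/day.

Flow is perpendicular to layering, so the layers act in series and the equivalent K is the thickness-weighted harmonic mean.
Total thickness L = 12.9 + 5.30 = 18.20 m.
Σ(b_i/K_i) = 12.9/94.5 + 5.30/26.7 = 0.3350 d.
K_eq = L / Σ(b_i/K_i) = 18.20 / 0.3350 = 54.33 m/day.

54.3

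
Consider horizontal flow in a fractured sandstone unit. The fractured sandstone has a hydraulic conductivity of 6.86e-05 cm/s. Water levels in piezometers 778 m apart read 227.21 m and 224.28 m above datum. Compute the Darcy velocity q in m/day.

0.000223

Convert K: 6.86e-05 cm/s × 864 = 0.05927 m/day.
Hydraulic gradient i = (227.21 − 224.28) / 778 = 2.93 / 778 = 0.003766.
Specific discharge q = K · i = 0.05927 × 0.003766 = 0.0002232 m/day.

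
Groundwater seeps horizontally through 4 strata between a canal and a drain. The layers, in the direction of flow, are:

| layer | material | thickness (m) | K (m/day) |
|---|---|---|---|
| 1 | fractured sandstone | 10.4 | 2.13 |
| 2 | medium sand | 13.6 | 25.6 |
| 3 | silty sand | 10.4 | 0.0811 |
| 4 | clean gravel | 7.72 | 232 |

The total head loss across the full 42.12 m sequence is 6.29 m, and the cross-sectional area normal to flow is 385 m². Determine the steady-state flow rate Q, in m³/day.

18.1

Flow is perpendicular to layering, so the layers act in series and the equivalent K is the thickness-weighted harmonic mean.
Total thickness L = 10.4 + 13.6 + 10.4 + 7.72 = 42.12 m.
Σ(b_i/K_i) = 10.4/2.13 + 13.6/25.6 + 10.4/0.0811 + 7.72/232 = 133.7 d.
K_eq = L / Σ(b_i/K_i) = 42.12 / 133.7 = 0.3151 m/day.
Q = K_eq · A · (Δh/L) = 0.3151 × 385 × (6.29/42.12) = 18.11 m³/day.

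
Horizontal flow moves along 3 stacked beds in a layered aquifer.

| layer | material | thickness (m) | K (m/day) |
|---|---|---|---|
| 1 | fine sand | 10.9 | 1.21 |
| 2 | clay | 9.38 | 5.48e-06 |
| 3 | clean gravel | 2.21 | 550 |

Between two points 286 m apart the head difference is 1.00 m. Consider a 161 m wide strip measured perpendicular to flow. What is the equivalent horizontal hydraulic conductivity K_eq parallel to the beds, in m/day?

Flow is parallel to layering, so each bed carries its own Darcy discharge and the transmissivities add.
Σ(K_i·b_i) = 1.21×10.9 + 5.48e-06×9.38 + 550×2.21 = 1229 m²/day.
Total thickness b = 22.49 m, so K_eq = Σ(K_i·b_i)/b = 54.63 m/day.

54.6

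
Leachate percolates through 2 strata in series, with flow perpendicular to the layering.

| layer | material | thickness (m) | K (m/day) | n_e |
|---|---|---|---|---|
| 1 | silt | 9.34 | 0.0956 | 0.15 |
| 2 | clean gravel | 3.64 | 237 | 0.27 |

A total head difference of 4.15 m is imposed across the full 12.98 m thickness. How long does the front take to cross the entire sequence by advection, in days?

56.1

With flow normal to the layers, continuity requires the same specific discharge q through every layer.
Σ(b_i/K_i) = 9.34/0.0956 + 3.64/237 = 97.71 d.
q = Δh / Σ(b_i/K_i) = 4.15 / 97.71 = 0.04247 m/day.
In each layer the seepage velocity is v_i = q/n_i, so the layer transit time is t_i = b_i·n_i / q:
  layer 1 (silt): t_1 = 9.34 × 0.15 / 0.04247 = 32.99 d
  layer 2 (clean gravel): t_2 = 3.64 × 0.27 / 0.04247 = 23.14 d
Total t = Σ t_i = 56.13 days.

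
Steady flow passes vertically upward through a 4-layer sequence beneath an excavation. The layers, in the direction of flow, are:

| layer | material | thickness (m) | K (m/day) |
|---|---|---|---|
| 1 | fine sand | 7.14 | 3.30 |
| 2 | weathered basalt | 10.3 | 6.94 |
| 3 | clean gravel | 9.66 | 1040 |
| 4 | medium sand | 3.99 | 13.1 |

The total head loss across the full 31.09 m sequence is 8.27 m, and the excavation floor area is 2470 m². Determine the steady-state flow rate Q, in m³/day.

Flow is perpendicular to layering, so the layers act in series and the equivalent K is the thickness-weighted harmonic mean.
Total thickness L = 7.14 + 10.3 + 9.66 + 3.99 = 31.09 m.
Σ(b_i/K_i) = 7.14/3.30 + 10.3/6.94 + 9.66/1040 + 3.99/13.1 = 3.962 d.
K_eq = L / Σ(b_i/K_i) = 31.09 / 3.962 = 7.848 m/day.
Q = K_eq · A · (Δh/L) = 7.848 × 2470 × (8.27/31.09) = 5156 m³/day.

5160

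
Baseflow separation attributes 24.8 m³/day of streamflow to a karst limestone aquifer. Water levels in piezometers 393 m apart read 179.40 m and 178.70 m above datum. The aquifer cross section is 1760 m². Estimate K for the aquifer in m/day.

Hydraulic gradient i = (179.40 − 178.70) / 393 = 0.7 / 393 = 0.001781.
From Q = K·A·i, K = Q / (A·i) = 24.8 / (1760 × 0.001781) = 7.911 m/day.

7.91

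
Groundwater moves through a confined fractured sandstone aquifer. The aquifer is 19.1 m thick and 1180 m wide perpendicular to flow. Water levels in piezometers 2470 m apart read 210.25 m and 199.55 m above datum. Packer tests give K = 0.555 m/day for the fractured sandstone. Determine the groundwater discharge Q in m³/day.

54.2

Cross-sectional area A = 1180 × 19.1 = 22538 m².
Hydraulic gradient i = (210.25 − 199.55) / 2470 = 10.7 / 2470 = 0.004332.
Darcy's law: Q = K · A · i = 0.5550 × 22538 × 0.004332 = 54.19 m³/day.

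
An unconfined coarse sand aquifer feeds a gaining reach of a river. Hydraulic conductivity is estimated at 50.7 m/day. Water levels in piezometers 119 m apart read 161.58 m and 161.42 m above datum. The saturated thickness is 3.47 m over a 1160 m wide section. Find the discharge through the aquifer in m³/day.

Cross-sectional area A = 1160 × 3.47 = 4025 m².
Hydraulic gradient i = (161.58 − 161.42) / 119 = 0.16 / 119 = 0.001345.
Darcy's law: Q = K · A · i = 50.70 × 4025 × 0.001345 = 274.4 m³/day.

274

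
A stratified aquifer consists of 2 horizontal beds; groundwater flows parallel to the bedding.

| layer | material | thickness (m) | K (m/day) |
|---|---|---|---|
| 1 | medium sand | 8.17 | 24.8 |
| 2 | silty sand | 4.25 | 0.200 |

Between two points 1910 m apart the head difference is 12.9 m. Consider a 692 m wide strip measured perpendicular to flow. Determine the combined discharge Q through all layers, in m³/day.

Flow is parallel to layering, so each bed carries its own Darcy discharge and the transmissivities add.
Σ(K_i·b_i) = 24.8×8.17 + 0.200×4.25 = 203.5 m²/day.
Hydraulic gradient i = Δh / L = 12.9 / 1910 = 0.006754.
Q = Σ(K_i·b_i) · W · i = 203.5 × 692 × 0.006754 = 950.9 m³/day.

951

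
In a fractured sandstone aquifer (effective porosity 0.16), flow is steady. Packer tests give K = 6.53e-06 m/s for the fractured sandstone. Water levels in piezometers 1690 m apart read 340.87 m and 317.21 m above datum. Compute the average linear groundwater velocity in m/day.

0.0494

Convert K: 6.53e-06 m/s × 86400 = 0.5642 m/day.
Hydraulic gradient i = (340.87 − 317.21) / 1690 = 23.66 / 1690 = 0.01400.
Darcy flux q = K · i = 0.5642 × 0.01400 = 0.007899 m/day.
Seepage velocity v = q / n_e = 0.007899 / 0.16 = 0.04937 m/day.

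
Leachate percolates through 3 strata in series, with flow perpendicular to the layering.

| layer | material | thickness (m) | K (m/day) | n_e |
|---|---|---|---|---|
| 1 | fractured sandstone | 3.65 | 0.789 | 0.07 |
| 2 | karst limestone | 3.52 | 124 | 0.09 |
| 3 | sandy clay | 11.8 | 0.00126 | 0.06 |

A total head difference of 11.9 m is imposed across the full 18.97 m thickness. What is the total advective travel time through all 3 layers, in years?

With flow normal to the layers, continuity requires the same specific discharge q through every layer.
Σ(b_i/K_i) = 3.65/0.789 + 3.52/124 + 11.8/0.00126 = 9370 d.
q = Δh / Σ(b_i/K_i) = 11.9 / 9370 = 0.001270 m/day.
In each layer the seepage velocity is v_i = q/n_i, so the layer transit time is t_i = b_i·n_i / q:
  layer 1 (fractured sandstone): t_1 = 3.65 × 0.07 / 0.001270 = 201.2 d
  layer 2 (karst limestone): t_2 = 3.52 × 0.09 / 0.001270 = 249.4 d
  layer 3 (sandy clay): t_3 = 11.8 × 0.06 / 0.001270 = 557.5 d
Total t = Σ t_i = 1008 days = 2.760 years.

2.76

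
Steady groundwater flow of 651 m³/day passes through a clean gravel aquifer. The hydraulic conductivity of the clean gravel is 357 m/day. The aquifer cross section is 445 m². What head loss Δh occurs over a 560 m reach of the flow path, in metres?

From Q = K·A·i, i = Q / (K·A) = 651 / (357.0 × 445.0) = 0.004098.
Head loss Δh = i · L = 0.004098 × 560 = 2.295 m.

2.29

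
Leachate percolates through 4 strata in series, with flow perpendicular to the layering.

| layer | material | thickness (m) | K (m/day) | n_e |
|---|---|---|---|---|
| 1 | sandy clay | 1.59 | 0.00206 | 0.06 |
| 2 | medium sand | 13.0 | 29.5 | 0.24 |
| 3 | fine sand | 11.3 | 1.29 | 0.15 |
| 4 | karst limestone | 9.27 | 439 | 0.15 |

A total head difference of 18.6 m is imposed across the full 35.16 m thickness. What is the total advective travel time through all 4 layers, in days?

With flow normal to the layers, continuity requires the same specific discharge q through every layer.
Σ(b_i/K_i) = 1.59/0.00206 + 13.0/29.5 + 11.3/1.29 + 9.27/439 = 781.1 d.
q = Δh / Σ(b_i/K_i) = 18.6 / 781.1 = 0.02381 m/day.
In each layer the seepage velocity is v_i = q/n_i, so the layer transit time is t_i = b_i·n_i / q:
  layer 1 (sandy clay): t_1 = 1.59 × 0.06 / 0.02381 = 4.006 d
  layer 2 (medium sand): t_2 = 13.0 × 0.24 / 0.02381 = 131.0 d
  layer 3 (fine sand): t_3 = 11.3 × 0.15 / 0.02381 = 71.18 d
  layer 4 (karst limestone): t_4 = 9.27 × 0.15 / 0.02381 = 58.39 d
Total t = Σ t_i = 264.6 days.

265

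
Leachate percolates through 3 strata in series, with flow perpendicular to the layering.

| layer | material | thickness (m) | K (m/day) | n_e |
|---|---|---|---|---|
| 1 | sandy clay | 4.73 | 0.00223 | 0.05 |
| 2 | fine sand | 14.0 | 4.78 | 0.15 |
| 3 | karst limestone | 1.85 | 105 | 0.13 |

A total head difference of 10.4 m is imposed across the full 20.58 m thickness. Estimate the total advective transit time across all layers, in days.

With flow normal to the layers, continuity requires the same specific discharge q through every layer.
Σ(b_i/K_i) = 4.73/0.00223 + 14.0/4.78 + 1.85/105 = 2124 d.
q = Δh / Σ(b_i/K_i) = 10.4 / 2124 = 0.004896 m/day.
In each layer the seepage velocity is v_i = q/n_i, so the layer transit time is t_i = b_i·n_i / q:
  layer 1 (sandy clay): t_1 = 4.73 × 0.05 / 0.004896 = 48.30 d
  layer 2 (fine sand): t_2 = 14.0 × 0.15 / 0.004896 = 428.9 d
  layer 3 (karst limestone): t_3 = 1.85 × 0.13 / 0.004896 = 49.12 d
Total t = Σ t_i = 526.3 days.

526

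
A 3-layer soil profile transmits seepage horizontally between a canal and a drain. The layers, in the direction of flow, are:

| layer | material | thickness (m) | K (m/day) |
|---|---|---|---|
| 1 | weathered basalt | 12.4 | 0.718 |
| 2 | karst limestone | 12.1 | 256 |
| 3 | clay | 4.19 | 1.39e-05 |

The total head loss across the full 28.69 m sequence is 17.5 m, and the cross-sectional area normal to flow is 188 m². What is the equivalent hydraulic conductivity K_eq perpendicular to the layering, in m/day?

9.52e-05

Flow is perpendicular to layering, so the layers act in series and the equivalent K is the thickness-weighted harmonic mean.
Total thickness L = 12.4 + 12.1 + 4.19 = 28.69 m.
Σ(b_i/K_i) = 12.4/0.718 + 12.1/256 + 4.19/1.39e-05 = 3.015e+05 d.
K_eq = L / Σ(b_i/K_i) = 28.69 / 3.015e+05 = 9.517e-05 m/day.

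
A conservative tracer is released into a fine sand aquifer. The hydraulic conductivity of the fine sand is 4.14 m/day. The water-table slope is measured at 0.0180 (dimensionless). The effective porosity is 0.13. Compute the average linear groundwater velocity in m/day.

0.573

Hydraulic gradient i = 0.0180.
Darcy flux q = K · i = 4.140 × 0.01800 = 0.07452 m/day.
Seepage velocity v = q / n_e = 0.07452 / 0.13 = 0.5732 m/day.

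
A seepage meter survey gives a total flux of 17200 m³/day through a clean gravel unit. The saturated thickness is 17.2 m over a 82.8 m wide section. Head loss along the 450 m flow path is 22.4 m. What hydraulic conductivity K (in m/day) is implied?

Cross-sectional area A = 82.8 × 17.2 = 1424 m².
Hydraulic gradient i = Δh / L = 22.4 / 450 = 0.04978.
From Q = K·A·i, K = Q / (A·i) = 17200 / (1424 × 0.04978) = 242.6 m/day.

243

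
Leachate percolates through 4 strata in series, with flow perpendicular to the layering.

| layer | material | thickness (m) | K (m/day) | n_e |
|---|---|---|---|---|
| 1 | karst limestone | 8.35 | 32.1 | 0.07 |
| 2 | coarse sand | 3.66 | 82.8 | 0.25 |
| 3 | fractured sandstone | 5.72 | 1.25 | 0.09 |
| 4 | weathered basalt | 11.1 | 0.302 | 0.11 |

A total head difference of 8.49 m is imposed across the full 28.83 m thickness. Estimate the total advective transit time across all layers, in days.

With flow normal to the layers, continuity requires the same specific discharge q through every layer.
Σ(b_i/K_i) = 8.35/32.1 + 3.66/82.8 + 5.72/1.25 + 11.1/0.302 = 41.64 d.
q = Δh / Σ(b_i/K_i) = 8.49 / 41.64 = 0.2039 m/day.
In each layer the seepage velocity is v_i = q/n_i, so the layer transit time is t_i = b_i·n_i / q:
  layer 1 (karst limestone): t_1 = 8.35 × 0.07 / 0.2039 = 2.866 d
  layer 2 (coarse sand): t_2 = 3.66 × 0.25 / 0.2039 = 4.487 d
  layer 3 (fractured sandstone): t_3 = 5.72 × 0.09 / 0.2039 = 2.525 d
  layer 4 (weathered basalt): t_4 = 11.1 × 0.11 / 0.2039 = 5.988 d
Total t = Σ t_i = 15.87 days.

15.9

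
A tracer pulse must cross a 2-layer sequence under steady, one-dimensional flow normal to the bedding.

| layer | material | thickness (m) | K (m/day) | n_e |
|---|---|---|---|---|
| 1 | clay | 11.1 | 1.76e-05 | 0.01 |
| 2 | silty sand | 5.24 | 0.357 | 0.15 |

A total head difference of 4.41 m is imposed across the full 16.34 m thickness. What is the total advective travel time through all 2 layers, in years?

With flow normal to the layers, continuity requires the same specific discharge q through every layer.
Σ(b_i/K_i) = 11.1/1.76e-05 + 5.24/0.357 = 6.307e+05 d.
q = Δh / Σ(b_i/K_i) = 4.41 / 6.307e+05 = 6.992e-06 m/day.
In each layer the seepage velocity is v_i = q/n_i, so the layer transit time is t_i = b_i·n_i / q:
  layer 1 (clay): t_1 = 11.1 × 0.01 / 6.992e-06 = 15875 d
  layer 2 (silty sand): t_2 = 5.24 × 0.15 / 6.992e-06 = 1.124e+05 d
Total t = Σ t_i = 1.283e+05 days = 351.2 years.

351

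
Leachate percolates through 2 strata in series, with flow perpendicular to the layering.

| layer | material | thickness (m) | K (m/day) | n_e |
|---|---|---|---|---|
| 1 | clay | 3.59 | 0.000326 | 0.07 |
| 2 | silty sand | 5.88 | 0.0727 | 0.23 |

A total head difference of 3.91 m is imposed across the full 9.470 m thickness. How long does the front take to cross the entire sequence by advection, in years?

12.5

With flow normal to the layers, continuity requires the same specific discharge q through every layer.
Σ(b_i/K_i) = 3.59/0.000326 + 5.88/0.0727 = 11093 d.
q = Δh / Σ(b_i/K_i) = 3.91 / 11093 = 0.0003525 m/day.
In each layer the seepage velocity is v_i = q/n_i, so the layer transit time is t_i = b_i·n_i / q:
  layer 1 (clay): t_1 = 3.59 × 0.07 / 0.0003525 = 713.0 d
  layer 2 (silty sand): t_2 = 5.88 × 0.23 / 0.0003525 = 3837 d
Total t = Σ t_i = 4550 days = 12.46 years.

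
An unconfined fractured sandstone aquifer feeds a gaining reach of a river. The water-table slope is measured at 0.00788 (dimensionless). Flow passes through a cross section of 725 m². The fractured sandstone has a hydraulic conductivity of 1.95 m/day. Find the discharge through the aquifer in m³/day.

11.1

Hydraulic gradient i = 0.00788.
Darcy's law: Q = K · A · i = 1.950 × 725.0 × 0.007880 = 11.14 m³/day.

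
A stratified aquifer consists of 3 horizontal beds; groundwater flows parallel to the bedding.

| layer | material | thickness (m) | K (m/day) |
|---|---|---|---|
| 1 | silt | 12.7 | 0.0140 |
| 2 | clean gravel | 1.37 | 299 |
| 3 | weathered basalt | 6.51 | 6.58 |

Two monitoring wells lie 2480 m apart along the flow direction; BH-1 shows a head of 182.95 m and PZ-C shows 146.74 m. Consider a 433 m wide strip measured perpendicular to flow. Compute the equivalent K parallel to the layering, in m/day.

Flow is parallel to layering, so each bed carries its own Darcy discharge and the transmissivities add.
Σ(K_i·b_i) = 0.0140×12.7 + 299×1.37 + 6.58×6.51 = 452.6 m²/day.
Total thickness b = 20.58 m, so K_eq = Σ(K_i·b_i)/b = 21.99 m/day.

22.0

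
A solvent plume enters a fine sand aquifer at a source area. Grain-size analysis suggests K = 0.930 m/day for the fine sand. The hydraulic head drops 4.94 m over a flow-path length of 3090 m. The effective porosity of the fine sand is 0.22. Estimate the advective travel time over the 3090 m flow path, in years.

1250

Hydraulic gradient i = Δh / L = 4.94 / 3090 = 0.001599.
Darcy flux q = K · i = 0.9300 × 0.001599 = 0.001487 m/day.
Seepage velocity v = q / n_e = 0.001487 / 0.22 = 0.006758 m/day.
Travel time t = L / v = 3090 / 0.006758 = 4.572e+05 days = 1252 years.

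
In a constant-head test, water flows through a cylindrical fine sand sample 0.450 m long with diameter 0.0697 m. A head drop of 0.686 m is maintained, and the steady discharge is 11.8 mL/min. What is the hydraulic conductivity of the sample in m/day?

Cross-sectional area A = π·(d/2)² = π × (0.0697/2)² = 0.003816 m².
Convert discharge: 11.8 mL/min = 1.967e-07 m³/s.
Darcy's law rearranged: K = Q·L / (A·Δh) = 1.967e-07 × 0.450 / (0.003816 × 0.686) = 3.381e-05 m/s = 2.921 m/day.

2.92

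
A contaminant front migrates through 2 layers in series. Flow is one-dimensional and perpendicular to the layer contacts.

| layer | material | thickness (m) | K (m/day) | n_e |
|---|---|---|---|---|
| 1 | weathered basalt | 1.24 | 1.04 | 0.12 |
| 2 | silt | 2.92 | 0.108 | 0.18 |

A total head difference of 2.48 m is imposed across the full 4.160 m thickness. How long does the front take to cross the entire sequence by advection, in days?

With flow normal to the layers, continuity requires the same specific discharge q through every layer.
Σ(b_i/K_i) = 1.24/1.04 + 2.92/0.108 = 28.23 d.
q = Δh / Σ(b_i/K_i) = 2.48 / 28.23 = 0.08785 m/day.
In each layer the seepage velocity is v_i = q/n_i, so the layer transit time is t_i = b_i·n_i / q:
  layer 1 (weathered basalt): t_1 = 1.24 × 0.12 / 0.08785 = 1.694 d
  layer 2 (silt): t_2 = 2.92 × 0.18 / 0.08785 = 5.983 d
Total t = Σ t_i = 7.677 days.

7.68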